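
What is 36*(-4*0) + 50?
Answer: 50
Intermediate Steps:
36*(-4*0) + 50 = 36*0 + 50 = 0 + 50 = 50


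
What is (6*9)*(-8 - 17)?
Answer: -1350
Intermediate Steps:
(6*9)*(-8 - 17) = 54*(-25) = -1350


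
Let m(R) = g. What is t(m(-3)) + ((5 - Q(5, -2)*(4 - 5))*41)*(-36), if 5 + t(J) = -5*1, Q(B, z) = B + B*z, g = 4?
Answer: -10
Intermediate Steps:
m(R) = 4
t(J) = -10 (t(J) = -5 - 5*1 = -5 - 5 = -10)
t(m(-3)) + ((5 - Q(5, -2)*(4 - 5))*41)*(-36) = -10 + ((5 - 5*(1 - 2)*(4 - 5))*41)*(-36) = -10 + ((5 - 5*(-1)*(-1))*41)*(-36) = -10 + ((5 - (-5)*(-1))*41)*(-36) = -10 + ((5 - 1*5)*41)*(-36) = -10 + ((5 - 5)*41)*(-36) = -10 + (0*41)*(-36) = -10 + 0*(-36) = -10 + 0 = -10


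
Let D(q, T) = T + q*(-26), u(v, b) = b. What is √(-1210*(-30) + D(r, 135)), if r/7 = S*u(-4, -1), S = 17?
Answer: √39529 ≈ 198.82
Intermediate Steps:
r = -119 (r = 7*(17*(-1)) = 7*(-17) = -119)
D(q, T) = T - 26*q
√(-1210*(-30) + D(r, 135)) = √(-1210*(-30) + (135 - 26*(-119))) = √(36300 + (135 + 3094)) = √(36300 + 3229) = √39529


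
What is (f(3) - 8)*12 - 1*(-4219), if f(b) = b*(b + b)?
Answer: 4339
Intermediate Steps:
f(b) = 2*b² (f(b) = b*(2*b) = 2*b²)
(f(3) - 8)*12 - 1*(-4219) = (2*3² - 8)*12 - 1*(-4219) = (2*9 - 8)*12 + 4219 = (18 - 8)*12 + 4219 = 10*12 + 4219 = 120 + 4219 = 4339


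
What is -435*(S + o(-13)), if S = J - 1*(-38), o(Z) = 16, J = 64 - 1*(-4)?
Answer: -53070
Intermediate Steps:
J = 68 (J = 64 + 4 = 68)
S = 106 (S = 68 - 1*(-38) = 68 + 38 = 106)
-435*(S + o(-13)) = -435*(106 + 16) = -435*122 = -53070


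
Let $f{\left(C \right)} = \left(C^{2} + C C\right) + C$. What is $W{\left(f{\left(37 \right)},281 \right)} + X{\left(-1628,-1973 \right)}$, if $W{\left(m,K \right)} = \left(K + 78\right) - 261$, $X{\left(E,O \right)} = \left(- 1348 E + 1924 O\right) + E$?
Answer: $-1603038$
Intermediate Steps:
$X{\left(E,O \right)} = - 1347 E + 1924 O$
$f{\left(C \right)} = C + 2 C^{2}$ ($f{\left(C \right)} = \left(C^{2} + C^{2}\right) + C = 2 C^{2} + C = C + 2 C^{2}$)
$W{\left(m,K \right)} = -183 + K$ ($W{\left(m,K \right)} = \left(78 + K\right) - 261 = -183 + K$)
$W{\left(f{\left(37 \right)},281 \right)} + X{\left(-1628,-1973 \right)} = \left(-183 + 281\right) + \left(\left(-1347\right) \left(-1628\right) + 1924 \left(-1973\right)\right) = 98 + \left(2192916 - 3796052\right) = 98 - 1603136 = -1603038$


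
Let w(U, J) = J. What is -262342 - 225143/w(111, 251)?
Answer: -66072985/251 ≈ -2.6324e+5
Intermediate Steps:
-262342 - 225143/w(111, 251) = -262342 - 225143/251 = -66072985/251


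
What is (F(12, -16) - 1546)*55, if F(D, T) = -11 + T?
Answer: -86515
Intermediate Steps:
(F(12, -16) - 1546)*55 = ((-11 - 16) - 1546)*55 = (-27 - 1546)*55 = -1573*55 = -86515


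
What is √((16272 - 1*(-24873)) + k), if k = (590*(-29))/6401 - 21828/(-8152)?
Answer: √7001984241260280706/13045238 ≈ 202.84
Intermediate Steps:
k = 60077/13045238 (k = -17110*1/6401 - 21828*(-1/8152) = -17110/6401 + 5457/2038 = 60077/13045238 ≈ 0.0046053)
√((16272 - 1*(-24873)) + k) = √((16272 - 1*(-24873)) + 60077/13045238) = √((16272 + 24873) + 60077/13045238) = √(41145 + 60077/13045238) = √(536746377587/13045238) = √7001984241260280706/13045238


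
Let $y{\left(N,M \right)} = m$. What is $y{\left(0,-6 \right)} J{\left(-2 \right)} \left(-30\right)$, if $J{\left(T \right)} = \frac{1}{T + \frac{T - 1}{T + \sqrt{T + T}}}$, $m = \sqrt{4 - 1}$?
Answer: $\frac{60 \sqrt{3} \left(1 + i\right) \left(4 - i\right)}{17} \approx 30.566 + 18.339 i$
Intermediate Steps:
$m = \sqrt{3} \approx 1.732$
$y{\left(N,M \right)} = \sqrt{3}$
$J{\left(T \right)} = \frac{1}{T + \frac{-1 + T}{T + \sqrt{2} \sqrt{T}}}$ ($J{\left(T \right)} = \frac{1}{T + \frac{-1 + T}{T + \sqrt{2 T}}} = \frac{1}{T + \frac{-1 + T}{T + \sqrt{2} \sqrt{T}}}$)
$y{\left(0,-6 \right)} J{\left(-2 \right)} \left(-30\right) = \sqrt{3} \frac{-2 + \sqrt{2} \sqrt{-2}}{-1 - 2 + \left(-2\right)^{2} + \sqrt{2} \left(-2\right)^{\frac{3}{2}}} \left(-30\right) = \sqrt{3} \frac{-2 + \sqrt{2} i \sqrt{2}}{-1 - 2 + 4 + \sqrt{2} \left(- 2 i \sqrt{2}\right)} \left(-30\right) = \sqrt{3} \frac{-2 + 2 i}{-1 - 2 + 4 - 4 i} \left(-30\right) = \sqrt{3} \frac{-2 + 2 i}{1 - 4 i} \left(-30\right) = \sqrt{3} \frac{1 + 4 i}{17} \left(-2 + 2 i\right) \left(-30\right) = \sqrt{3} \frac{\left(1 + 4 i\right) \left(-2 + 2 i\right)}{17} \left(-30\right) = \frac{\sqrt{3} \left(1 + 4 i\right) \left(-2 + 2 i\right)}{17} \left(-30\right) = - \frac{30 \sqrt{3} \left(1 + 4 i\right) \left(-2 + 2 i\right)}{17}$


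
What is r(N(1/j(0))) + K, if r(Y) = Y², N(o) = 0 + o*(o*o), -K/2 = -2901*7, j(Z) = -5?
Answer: 634593751/15625 ≈ 40614.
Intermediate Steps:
K = 40614 (K = -(-5802)*7 = -2*(-20307) = 40614)
N(o) = o³ (N(o) = 0 + o*o² = 0 + o³ = o³)
r(N(1/j(0))) + K = ((1/(-5))³)² + 40614 = ((-⅕)³)² + 40614 = (-1/125)² + 40614 = 1/15625 + 40614 = 634593751/15625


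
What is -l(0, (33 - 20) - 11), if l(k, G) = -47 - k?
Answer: 47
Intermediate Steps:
-l(0, (33 - 20) - 11) = -(-47 - 1*0) = -(-47 + 0) = -1*(-47) = 47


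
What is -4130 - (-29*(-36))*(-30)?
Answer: 27190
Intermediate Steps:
-4130 - (-29*(-36))*(-30) = -4130 - 1044*(-30) = -4130 - 1*(-31320) = -4130 + 31320 = 27190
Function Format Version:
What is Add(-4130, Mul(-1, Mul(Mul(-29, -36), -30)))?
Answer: 27190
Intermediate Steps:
Add(-4130, Mul(-1, Mul(Mul(-29, -36), -30))) = Add(-4130, Mul(-1, Mul(1044, -30))) = Add(-4130, Mul(-1, -31320)) = Add(-4130, 31320) = 27190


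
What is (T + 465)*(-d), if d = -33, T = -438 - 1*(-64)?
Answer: 3003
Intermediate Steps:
T = -374 (T = -438 + 64 = -374)
(T + 465)*(-d) = (-374 + 465)*(-1*(-33)) = 91*33 = 3003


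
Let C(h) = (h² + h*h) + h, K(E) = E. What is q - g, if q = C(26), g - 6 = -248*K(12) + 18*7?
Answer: 4222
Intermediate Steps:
g = -2844 (g = 6 + (-248*12 + 18*7) = 6 + (-2976 + 126) = 6 - 2850 = -2844)
C(h) = h + 2*h² (C(h) = (h² + h²) + h = 2*h² + h = h + 2*h²)
q = 1378 (q = 26*(1 + 2*26) = 26*(1 + 52) = 26*53 = 1378)
q - g = 1378 - 1*(-2844) = 1378 + 2844 = 4222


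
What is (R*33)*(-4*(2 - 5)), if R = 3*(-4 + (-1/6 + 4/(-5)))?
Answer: -29502/5 ≈ -5900.4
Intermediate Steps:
R = -149/10 (R = 3*(-4 + (-1*⅙ + 4*(-⅕))) = 3*(-4 + (-⅙ - ⅘)) = 3*(-4 - 29/30) = 3*(-149/30) = -149/10 ≈ -14.900)
(R*33)*(-4*(2 - 5)) = (-149/10*33)*(-4*(2 - 5)) = -(-9834)*(-3)/5 = -4917/10*12 = -29502/5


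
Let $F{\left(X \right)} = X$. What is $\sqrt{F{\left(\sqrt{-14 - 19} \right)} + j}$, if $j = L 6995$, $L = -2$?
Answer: $\sqrt{-13990 + i \sqrt{33}} \approx 0.0243 + 118.28 i$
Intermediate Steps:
$j = -13990$ ($j = \left(-2\right) 6995 = -13990$)
$\sqrt{F{\left(\sqrt{-14 - 19} \right)} + j} = \sqrt{\sqrt{-14 - 19} - 13990} = \sqrt{\sqrt{-33} - 13990} = \sqrt{i \sqrt{33} - 13990} = \sqrt{-13990 + i \sqrt{33}}$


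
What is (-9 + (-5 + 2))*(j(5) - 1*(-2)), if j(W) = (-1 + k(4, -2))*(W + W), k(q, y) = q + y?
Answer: -144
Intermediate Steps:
j(W) = 2*W (j(W) = (-1 + (4 - 2))*(W + W) = (-1 + 2)*(2*W) = 1*(2*W) = 2*W)
(-9 + (-5 + 2))*(j(5) - 1*(-2)) = (-9 + (-5 + 2))*(2*5 - 1*(-2)) = (-9 - 3)*(10 + 2) = -12*12 = -144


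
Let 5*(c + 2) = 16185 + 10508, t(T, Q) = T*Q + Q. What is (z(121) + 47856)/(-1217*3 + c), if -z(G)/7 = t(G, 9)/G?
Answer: 14457225/509894 ≈ 28.353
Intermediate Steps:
t(T, Q) = Q + Q*T (t(T, Q) = Q*T + Q = Q + Q*T)
c = 26683/5 (c = -2 + (16185 + 10508)/5 = -2 + (⅕)*26693 = -2 + 26693/5 = 26683/5 ≈ 5336.6)
z(G) = -7*(9 + 9*G)/G (z(G) = -7*9*(1 + G)/G = -7*(9 + 9*G)/G)
(z(121) + 47856)/(-1217*3 + c) = ((-63 - 63/121) + 47856)/(-1217*3 + 26683/5) = ((-63 - 63*1/121) + 47856)/(-3651 + 26683/5) = ((-63 - 63/121) + 47856)/(8428/5) = (-7686/121 + 47856)*(5/8428) = (5782890/121)*(5/8428) = 14457225/509894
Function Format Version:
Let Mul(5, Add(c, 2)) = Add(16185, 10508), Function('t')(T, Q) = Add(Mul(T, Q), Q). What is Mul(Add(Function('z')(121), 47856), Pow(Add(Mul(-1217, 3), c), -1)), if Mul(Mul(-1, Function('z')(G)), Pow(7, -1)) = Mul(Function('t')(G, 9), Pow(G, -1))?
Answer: Rational(14457225, 509894) ≈ 28.353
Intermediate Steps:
Function('t')(T, Q) = Add(Q, Mul(Q, T)) (Function('t')(T, Q) = Add(Mul(Q, T), Q) = Add(Q, Mul(Q, T)))
c = Rational(26683, 5) (c = Add(-2, Mul(Rational(1, 5), Add(16185, 10508))) = Add(-2, Mul(Rational(1, 5), 26693)) = Add(-2, Rational(26693, 5)) = Rational(26683, 5) ≈ 5336.6)
Function('z')(G) = Mul(-7, Pow(G, -1), Add(9, Mul(9, G))) (Function('z')(G) = Mul(-7, Mul(Mul(9, Add(1, G)), Pow(G, -1))) = Mul(-7, Mul(Add(9, Mul(9, G)), Pow(G, -1))) = Mul(-7, Mul(Pow(G, -1), Add(9, Mul(9, G)))) = Mul(-7, Pow(G, -1), Add(9, Mul(9, G))))
Mul(Add(Function('z')(121), 47856), Pow(Add(Mul(-1217, 3), c), -1)) = Mul(Add(Add(-63, Mul(-63, Pow(121, -1))), 47856), Pow(Add(Mul(-1217, 3), Rational(26683, 5)), -1)) = Mul(Add(Add(-63, Mul(-63, Rational(1, 121))), 47856), Pow(Add(-3651, Rational(26683, 5)), -1)) = Mul(Add(Add(-63, Rational(-63, 121)), 47856), Pow(Rational(8428, 5), -1)) = Mul(Add(Rational(-7686, 121), 47856), Rational(5, 8428)) = Mul(Rational(5782890, 121), Rational(5, 8428)) = Rational(14457225, 509894)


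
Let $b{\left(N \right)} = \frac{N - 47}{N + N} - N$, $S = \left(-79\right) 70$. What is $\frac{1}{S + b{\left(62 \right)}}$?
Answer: $- \frac{124}{693393} \approx -0.00017883$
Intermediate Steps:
$S = -5530$
$b{\left(N \right)} = - N + \frac{-47 + N}{2 N}$ ($b{\left(N \right)} = \frac{-47 + N}{2 N} - N = - N + \frac{-47 + N}{2 N}$)
$\frac{1}{S + b{\left(62 \right)}} = \frac{1}{-5530 - \left(\frac{123}{2} + \frac{47}{124}\right)} = \frac{1}{-5530 - \frac{7673}{124}} = \frac{1}{- \frac{693393}{124}} = - \frac{124}{693393}$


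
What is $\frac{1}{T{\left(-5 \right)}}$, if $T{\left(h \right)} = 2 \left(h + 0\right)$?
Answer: $- \frac{1}{10} \approx -0.1$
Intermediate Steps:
$T{\left(h \right)} = 2 h$
$\frac{1}{T{\left(-5 \right)}} = \frac{1}{2 \left(-5\right)} = \frac{1}{-10} = - \frac{1}{10}$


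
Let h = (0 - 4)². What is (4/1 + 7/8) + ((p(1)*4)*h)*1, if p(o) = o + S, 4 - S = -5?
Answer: 5159/8 ≈ 644.88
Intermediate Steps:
S = 9 (S = 4 - 1*(-5) = 4 + 5 = 9)
p(o) = 9 + o (p(o) = o + 9 = 9 + o)
h = 16 (h = (-4)² = 16)
(4/1 + 7/8) + ((p(1)*4)*h)*1 = (4/1 + 7/8) + (((9 + 1)*4)*16)*1 = (4*1 + 7*(⅛)) + ((10*4)*16)*1 = (4 + 7/8) + (40*16)*1 = 39/8 + 640*1 = 39/8 + 640 = 5159/8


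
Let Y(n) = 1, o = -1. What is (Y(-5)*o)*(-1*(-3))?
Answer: -3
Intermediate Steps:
(Y(-5)*o)*(-1*(-3)) = (1*(-1))*(-1*(-3)) = -1*3 = -3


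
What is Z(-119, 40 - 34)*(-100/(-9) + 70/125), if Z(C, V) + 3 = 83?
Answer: 42016/45 ≈ 933.69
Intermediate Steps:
Z(C, V) = 80 (Z(C, V) = -3 + 83 = 80)
Z(-119, 40 - 34)*(-100/(-9) + 70/125) = 80*(-100/(-9) + 70/125) = 80*(-100*(-1/9) + 70*(1/125)) = 80*(100/9 + 14/25) = 80*(2626/225) = 42016/45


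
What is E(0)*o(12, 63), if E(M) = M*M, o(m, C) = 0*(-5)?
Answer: 0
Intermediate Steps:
o(m, C) = 0
E(M) = M**2
E(0)*o(12, 63) = 0**2*0 = 0*0 = 0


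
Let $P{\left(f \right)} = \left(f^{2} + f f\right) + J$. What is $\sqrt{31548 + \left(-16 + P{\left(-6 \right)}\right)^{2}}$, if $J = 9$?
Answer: $\sqrt{35773} \approx 189.14$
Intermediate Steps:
$P{\left(f \right)} = 9 + 2 f^{2}$ ($P{\left(f \right)} = \left(f^{2} + f f\right) + 9 = \left(f^{2} + f^{2}\right) + 9 = 2 f^{2} + 9 = 9 + 2 f^{2}$)
$\sqrt{31548 + \left(-16 + P{\left(-6 \right)}\right)^{2}} = \sqrt{31548 + \left(-16 + \left(9 + 2 \left(-6\right)^{2}\right)\right)^{2}} = \sqrt{31548 + \left(-16 + \left(9 + 2 \cdot 36\right)\right)^{2}} = \sqrt{31548 + \left(-16 + \left(9 + 72\right)\right)^{2}} = \sqrt{31548 + \left(-16 + 81\right)^{2}} = \sqrt{31548 + 65^{2}} = \sqrt{31548 + 4225} = \sqrt{35773}$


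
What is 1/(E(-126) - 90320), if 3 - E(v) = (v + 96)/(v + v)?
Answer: -42/3793319 ≈ -1.1072e-5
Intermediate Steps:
E(v) = 3 - (96 + v)/(2*v) (E(v) = 3 - (v + 96)/(v + v) = 3 - (96 + v)/(2*v))
1/(E(-126) - 90320) = 1/((5/2 - 48/(-126)) - 90320) = 1/((5/2 - 48*(-1/126)) - 90320) = 1/((5/2 + 8/21) - 90320) = 1/(121/42 - 90320) = 1/(-3793319/42) = -42/3793319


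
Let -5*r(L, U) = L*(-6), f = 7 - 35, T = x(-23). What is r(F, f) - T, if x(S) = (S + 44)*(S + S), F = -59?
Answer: 4476/5 ≈ 895.20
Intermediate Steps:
x(S) = 2*S*(44 + S) (x(S) = (44 + S)*(2*S) = 2*S*(44 + S))
T = -966 (T = 2*(-23)*(44 - 23) = 2*(-23)*21 = -966)
f = -28
r(L, U) = 6*L/5 (r(L, U) = -L*(-6)/5 = -(-6)*L/5 = 6*L/5)
r(F, f) - T = (6/5)*(-59) - 1*(-966) = -354/5 + 966 = 4476/5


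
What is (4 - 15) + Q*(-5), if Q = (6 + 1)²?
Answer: -256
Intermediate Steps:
Q = 49 (Q = 7² = 49)
(4 - 15) + Q*(-5) = (4 - 15) + 49*(-5) = -11 - 245 = -256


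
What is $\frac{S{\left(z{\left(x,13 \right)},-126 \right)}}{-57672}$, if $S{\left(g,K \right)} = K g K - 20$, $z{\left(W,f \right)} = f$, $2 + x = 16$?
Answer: $- \frac{25796}{7209} \approx -3.5783$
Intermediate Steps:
$x = 14$ ($x = -2 + 16 = 14$)
$S{\left(g,K \right)} = -20 + g K^{2}$ ($S{\left(g,K \right)} = g K^{2} - 20 = -20 + g K^{2}$)
$\frac{S{\left(z{\left(x,13 \right)},-126 \right)}}{-57672} = \frac{-20 + 13 \left(-126\right)^{2}}{-57672} = \left(-20 + 13 \cdot 15876\right) \left(- \frac{1}{57672}\right) = \left(-20 + 206388\right) \left(- \frac{1}{57672}\right) = 206368 \left(- \frac{1}{57672}\right) = - \frac{25796}{7209}$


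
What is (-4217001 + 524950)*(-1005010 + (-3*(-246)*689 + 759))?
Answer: 1830404432219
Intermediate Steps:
(-4217001 + 524950)*(-1005010 + (-3*(-246)*689 + 759)) = -3692051*(-1005010 + (738*689 + 759)) = -3692051*(-1005010 + (508482 + 759)) = -3692051*(-1005010 + 509241) = -3692051*(-495769) = 1830404432219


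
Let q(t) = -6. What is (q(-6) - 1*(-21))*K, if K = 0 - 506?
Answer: -7590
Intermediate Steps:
K = -506
(q(-6) - 1*(-21))*K = (-6 - 1*(-21))*(-506) = (-6 + 21)*(-506) = 15*(-506) = -7590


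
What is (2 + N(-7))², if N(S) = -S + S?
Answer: 4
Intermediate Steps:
N(S) = 0
(2 + N(-7))² = (2 + 0)² = 2² = 4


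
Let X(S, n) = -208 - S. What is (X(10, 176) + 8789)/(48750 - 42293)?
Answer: 8571/6457 ≈ 1.3274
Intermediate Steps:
(X(10, 176) + 8789)/(48750 - 42293) = ((-208 - 1*10) + 8789)/(48750 - 42293) = ((-208 - 10) + 8789)/6457 = (-218 + 8789)*(1/6457) = 8571*(1/6457) = 8571/6457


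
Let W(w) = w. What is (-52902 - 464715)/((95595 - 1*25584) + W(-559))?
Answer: -517617/69452 ≈ -7.4529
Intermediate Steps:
(-52902 - 464715)/((95595 - 1*25584) + W(-559)) = (-52902 - 464715)/((95595 - 1*25584) - 559) = -517617/((95595 - 25584) - 559) = -517617/(70011 - 559) = -517617/69452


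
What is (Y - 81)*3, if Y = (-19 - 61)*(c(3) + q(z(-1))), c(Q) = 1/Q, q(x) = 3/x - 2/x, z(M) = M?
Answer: -83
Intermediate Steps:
q(x) = 1/x
Y = 160/3 (Y = (-19 - 61)*(1/3 + 1/(-1)) = -80*(⅓ - 1) = -80*(-⅔) = 160/3 ≈ 53.333)
(Y - 81)*3 = (160/3 - 81)*3 = -83/3*3 = -83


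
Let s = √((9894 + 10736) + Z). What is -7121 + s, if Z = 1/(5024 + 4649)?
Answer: -7121 + √1930285754943/9673 ≈ -6977.4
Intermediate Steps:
Z = 1/9673 ≈ 0.00010338
s = √1930285754943/9673 (s = √((9894 + 10736) + 1/9673) = √(20630 + 1/9673) = √(199553991/9673) = √1930285754943/9673 ≈ 143.63)
-7121 + s = -7121 + √1930285754943/9673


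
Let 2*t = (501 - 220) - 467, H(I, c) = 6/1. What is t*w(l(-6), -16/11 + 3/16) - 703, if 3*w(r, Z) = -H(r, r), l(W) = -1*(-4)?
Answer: -517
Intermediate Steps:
H(I, c) = 6 (H(I, c) = 6*1 = 6)
t = -93 (t = ((501 - 220) - 467)/2 = (281 - 467)/2 = (½)*(-186) = -93)
l(W) = 4
w(r, Z) = -2 (w(r, Z) = (-1*6)/3 = (⅓)*(-6) = -2)
t*w(l(-6), -16/11 + 3/16) - 703 = -93*(-2) - 703 = 186 - 703 = -517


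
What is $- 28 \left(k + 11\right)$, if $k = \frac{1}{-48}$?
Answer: $- \frac{3689}{12} \approx -307.42$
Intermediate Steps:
$k = - \frac{1}{48} \approx -0.020833$
$- 28 \left(k + 11\right) = - 28 \left(- \frac{1}{48} + 11\right) = \left(-28\right) \frac{527}{48} = - \frac{3689}{12}$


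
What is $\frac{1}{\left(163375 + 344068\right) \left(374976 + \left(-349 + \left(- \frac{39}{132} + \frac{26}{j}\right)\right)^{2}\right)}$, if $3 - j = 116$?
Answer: $\frac{24720784}{6236368943404566995} \approx 3.964 \cdot 10^{-12}$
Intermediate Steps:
$j = -113$ ($j = 3 - 116 = -113$)
$\frac{1}{\left(163375 + 344068\right) \left(374976 + \left(-349 + \left(- \frac{39}{132} + \frac{26}{j}\right)\right)^{2}\right)} = \frac{1}{\left(163375 + 344068\right) \left(374976 + \left(-349 + \left(- \frac{39}{132} + \frac{26}{-113}\right)\right)^{2}\right)} = \frac{1}{507443 \left(374976 + \left(-349 + \left(\left(-39\right) \frac{1}{132} + 26 \left(- \frac{1}{113}\right)\right)\right)^{2}\right)} = \frac{1}{507443 \left(374976 + \left(-349 - \frac{2613}{4972}\right)^{2}\right)} = \frac{1}{507443 \left(374976 + \left(- \frac{1737841}{4972}\right)^{2}\right)} = \frac{1}{507443 \left(374976 + \frac{3020091341281}{24720784}\right)} = \frac{1}{507443 \cdot \frac{12289792042465}{24720784}} = \frac{1}{\frac{6236368943404566995}{24720784}} = \frac{24720784}{6236368943404566995}$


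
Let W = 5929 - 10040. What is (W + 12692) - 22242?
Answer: -13661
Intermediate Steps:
W = -4111
(W + 12692) - 22242 = (-4111 + 12692) - 22242 = 8581 - 22242 = -13661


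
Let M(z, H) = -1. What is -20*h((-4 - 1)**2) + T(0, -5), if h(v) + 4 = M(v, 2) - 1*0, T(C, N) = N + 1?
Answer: 96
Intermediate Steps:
T(C, N) = 1 + N
h(v) = -5 (h(v) = -4 + (-1 - 1*0) = -4 + (-1 + 0) = -4 - 1 = -5)
-20*h((-4 - 1)**2) + T(0, -5) = -20*(-5) + (1 - 5) = 100 - 4 = 96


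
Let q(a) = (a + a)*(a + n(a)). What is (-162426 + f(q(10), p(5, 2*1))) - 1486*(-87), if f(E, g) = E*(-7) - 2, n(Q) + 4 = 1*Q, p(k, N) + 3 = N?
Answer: -35386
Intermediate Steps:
p(k, N) = -3 + N
n(Q) = -4 + Q (n(Q) = -4 + 1*Q = -4 + Q)
q(a) = 2*a*(-4 + 2*a) (q(a) = (a + a)*(a + (-4 + a)) = (2*a)*(-4 + 2*a) = 2*a*(-4 + 2*a))
f(E, g) = -2 - 7*E (f(E, g) = -7*E - 2 = -2 - 7*E)
(-162426 + f(q(10), p(5, 2*1))) - 1486*(-87) = (-162426 + (-2 - 28*10*(-2 + 10))) - 1486*(-87) = (-162426 + (-2 - 28*10*8)) + 129282 = (-162426 + (-2 - 7*320)) + 129282 = (-162426 + (-2 - 2240)) + 129282 = (-162426 - 2242) + 129282 = -164668 + 129282 = -35386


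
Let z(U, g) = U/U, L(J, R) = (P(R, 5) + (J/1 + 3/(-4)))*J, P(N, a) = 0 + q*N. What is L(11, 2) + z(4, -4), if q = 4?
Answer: 807/4 ≈ 201.75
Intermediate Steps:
P(N, a) = 4*N (P(N, a) = 0 + 4*N = 4*N)
L(J, R) = J*(-3/4 + J + 4*R) (L(J, R) = (4*R + (J/1 + 3/(-4)))*J = (4*R + (J*1 + 3*(-1/4)))*J = (4*R + (J - 3/4))*J = (4*R + (-3/4 + J))*J = (-3/4 + J + 4*R)*J = J*(-3/4 + J + 4*R))
z(U, g) = 1
L(11, 2) + z(4, -4) = (1/4)*11*(-3 + 4*11 + 16*2) + 1 = (1/4)*11*(-3 + 44 + 32) + 1 = (1/4)*11*73 + 1 = 803/4 + 1 = 807/4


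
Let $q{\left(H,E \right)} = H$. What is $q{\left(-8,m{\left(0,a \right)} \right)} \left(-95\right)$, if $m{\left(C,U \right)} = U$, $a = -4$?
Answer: $760$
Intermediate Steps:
$q{\left(-8,m{\left(0,a \right)} \right)} \left(-95\right) = \left(-8\right) \left(-95\right) = 760$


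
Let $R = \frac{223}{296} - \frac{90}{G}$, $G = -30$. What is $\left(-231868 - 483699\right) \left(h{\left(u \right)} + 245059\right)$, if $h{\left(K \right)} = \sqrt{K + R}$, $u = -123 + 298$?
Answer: $-175356133453 - \frac{2146701 \sqrt{435046}}{148} \approx -1.7537 \cdot 10^{11}$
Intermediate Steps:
$R = \frac{1111}{296}$ ($R = \frac{223}{296} - \frac{90}{-30} = 223 \cdot \frac{1}{296} - -3 = \frac{223}{296} + 3 = \frac{1111}{296} \approx 3.7534$)
$u = 175$
$h{\left(K \right)} = \sqrt{\frac{1111}{296} + K}$ ($h{\left(K \right)} = \sqrt{K + \frac{1111}{296}} = \sqrt{\frac{1111}{296} + K}$)
$\left(-231868 - 483699\right) \left(h{\left(u \right)} + 245059\right) = \left(-231868 - 483699\right) \left(\frac{\sqrt{82214 + 21904 \cdot 175}}{148} + 245059\right) = - 715567 \left(\frac{\sqrt{82214 + 3833200}}{148} + 245059\right) = - 715567 \left(\frac{\sqrt{3915414}}{148} + 245059\right) = - 715567 \left(\frac{3 \sqrt{435046}}{148} + 245059\right) = - 715567 \left(245059 + \frac{3 \sqrt{435046}}{148}\right) = -175356133453 - \frac{2146701 \sqrt{435046}}{148}$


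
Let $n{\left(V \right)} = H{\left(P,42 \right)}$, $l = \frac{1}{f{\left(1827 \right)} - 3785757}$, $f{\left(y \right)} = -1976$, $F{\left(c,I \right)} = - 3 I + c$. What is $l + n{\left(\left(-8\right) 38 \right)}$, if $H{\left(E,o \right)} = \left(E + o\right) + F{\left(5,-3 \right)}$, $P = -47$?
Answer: $\frac{34089596}{3787733} \approx 9.0$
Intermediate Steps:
$F{\left(c,I \right)} = c - 3 I$
$H{\left(E,o \right)} = 14 + E + o$ ($H{\left(E,o \right)} = \left(E + o\right) + \left(5 - -9\right) = \left(E + o\right) + \left(5 + 9\right) = \left(E + o\right) + 14 = 14 + E + o$)
$l = - \frac{1}{3787733}$ ($l = \frac{1}{-1976 - 3785757} = \frac{1}{-3787733} = - \frac{1}{3787733} \approx -2.6401 \cdot 10^{-7}$)
$n{\left(V \right)} = 9$ ($n{\left(V \right)} = 14 - 47 + 42 = 9$)
$l + n{\left(\left(-8\right) 38 \right)} = - \frac{1}{3787733} + 9 = \frac{34089596}{3787733}$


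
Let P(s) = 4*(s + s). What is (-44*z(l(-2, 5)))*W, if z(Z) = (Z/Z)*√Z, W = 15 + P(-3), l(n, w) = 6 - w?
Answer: 396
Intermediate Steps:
P(s) = 8*s (P(s) = 4*(2*s) = 8*s)
W = -9 (W = 15 + 8*(-3) = 15 - 24 = -9)
z(Z) = √Z (z(Z) = 1*√Z = √Z)
(-44*z(l(-2, 5)))*W = -44*√(6 - 1*5)*(-9) = -44*√(6 - 5)*(-9) = -44*√1*(-9) = -44*1*(-9) = -44*(-9) = 396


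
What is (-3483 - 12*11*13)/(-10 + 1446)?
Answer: -5199/1436 ≈ -3.6205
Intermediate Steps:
(-3483 - 12*11*13)/(-10 + 1446) = (-3483 - 132*13)/1436 = (-3483 - 1716)*(1/1436) = -5199*1/1436 = -5199/1436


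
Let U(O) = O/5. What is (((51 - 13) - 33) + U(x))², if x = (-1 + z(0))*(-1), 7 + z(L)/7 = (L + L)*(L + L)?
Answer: 225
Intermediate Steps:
z(L) = -49 + 28*L² (z(L) = -49 + 7*((L + L)*(L + L)) = -49 + 7*((2*L)*(2*L)) = -49 + 7*(4*L²) = -49 + 28*L²)
x = 50 (x = (-1 + (-49 + 28*0²))*(-1) = (-1 + (-49 + 28*0))*(-1) = (-1 + (-49 + 0))*(-1) = (-1 - 49)*(-1) = -50*(-1) = 50)
U(O) = O/5 (U(O) = O*(⅕) = O/5)
(((51 - 13) - 33) + U(x))² = (((51 - 13) - 33) + (⅕)*50)² = ((38 - 33) + 10)² = (5 + 10)² = 15² = 225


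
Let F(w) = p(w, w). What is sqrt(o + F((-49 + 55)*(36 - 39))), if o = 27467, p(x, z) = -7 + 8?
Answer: 6*sqrt(763) ≈ 165.73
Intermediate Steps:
p(x, z) = 1
F(w) = 1
sqrt(o + F((-49 + 55)*(36 - 39))) = sqrt(27467 + 1) = sqrt(27468) = 6*sqrt(763)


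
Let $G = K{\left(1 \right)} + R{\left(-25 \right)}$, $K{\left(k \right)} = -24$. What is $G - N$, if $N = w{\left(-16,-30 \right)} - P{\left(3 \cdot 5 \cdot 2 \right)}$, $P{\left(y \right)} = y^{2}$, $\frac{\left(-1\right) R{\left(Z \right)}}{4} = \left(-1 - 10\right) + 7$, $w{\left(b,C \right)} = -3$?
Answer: $895$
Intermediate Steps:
$R{\left(Z \right)} = 16$ ($R{\left(Z \right)} = - 4 \left(\left(-1 - 10\right) + 7\right) = - 4 \left(-11 + 7\right) = \left(-4\right) \left(-4\right) = 16$)
$N = -903$ ($N = -3 - \left(3 \cdot 5 \cdot 2\right)^{2} = -3 - \left(15 \cdot 2\right)^{2} = -3 - 30^{2} = -3 - 900 = -903$)
$G = -8$ ($G = -24 + 16 = -8$)
$G - N = -8 - -903 = -8 + 903 = 895$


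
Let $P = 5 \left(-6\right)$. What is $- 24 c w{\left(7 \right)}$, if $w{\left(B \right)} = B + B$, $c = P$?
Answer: $10080$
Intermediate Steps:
$P = -30$
$c = -30$
$w{\left(B \right)} = 2 B$
$- 24 c w{\left(7 \right)} = \left(-24\right) \left(-30\right) 2 \cdot 7 = 720 \cdot 14 = 10080$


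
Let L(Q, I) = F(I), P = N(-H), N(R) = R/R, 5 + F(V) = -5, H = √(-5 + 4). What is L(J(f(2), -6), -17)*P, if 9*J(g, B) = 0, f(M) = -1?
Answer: -10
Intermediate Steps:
H = I (H = √(-1) = I ≈ 1.0*I)
F(V) = -10 (F(V) = -5 - 5 = -10)
N(R) = 1
P = 1
J(g, B) = 0 (J(g, B) = (⅑)*0 = 0)
L(Q, I) = -10
L(J(f(2), -6), -17)*P = -10*1 = -10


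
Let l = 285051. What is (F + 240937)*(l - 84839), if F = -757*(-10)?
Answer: 49754083484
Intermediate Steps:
F = 7570
(F + 240937)*(l - 84839) = (7570 + 240937)*(285051 - 84839) = 248507*200212 = 49754083484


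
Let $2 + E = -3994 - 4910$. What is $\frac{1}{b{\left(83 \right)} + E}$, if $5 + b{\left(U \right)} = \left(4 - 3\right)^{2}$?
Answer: $- \frac{1}{8910} \approx -0.00011223$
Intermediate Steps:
$b{\left(U \right)} = -4$ ($b{\left(U \right)} = -5 + \left(4 - 3\right)^{2} = -5 + 1^{2} = -5 + 1 = -4$)
$E = -8906$ ($E = -2 - 8904 = -8906$)
$\frac{1}{b{\left(83 \right)} + E} = \frac{1}{-4 - 8906} = \frac{1}{-8910} = - \frac{1}{8910}$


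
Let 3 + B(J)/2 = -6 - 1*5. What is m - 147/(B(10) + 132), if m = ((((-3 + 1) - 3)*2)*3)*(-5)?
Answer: 15453/104 ≈ 148.59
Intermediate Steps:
B(J) = -28 (B(J) = -6 + 2*(-6 - 1*5) = -6 + 2*(-6 - 5) = -6 + 2*(-11) = -6 - 22 = -28)
m = 150 (m = (((-2 - 3)*2)*3)*(-5) = (-5*2*3)*(-5) = -10*3*(-5) = -30*(-5) = 150)
m - 147/(B(10) + 132) = 150 - 147/(-28 + 132) = 150 - 147/104 = 15453/104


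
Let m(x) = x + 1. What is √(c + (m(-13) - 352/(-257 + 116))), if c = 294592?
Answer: 2*√1464148653/141 ≈ 542.75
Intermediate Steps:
m(x) = 1 + x
√(c + (m(-13) - 352/(-257 + 116))) = √(294592 + ((1 - 13) - 352/(-257 + 116))) = √(294592 + (-12 - 352/(-141))) = √(294592 + (-12 - 352*(-1/141))) = √(294592 + (-12 + 352/141)) = √(294592 - 1340/141) = √(41536132/141) = 2*√1464148653/141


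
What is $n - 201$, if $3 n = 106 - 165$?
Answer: $- \frac{662}{3} \approx -220.67$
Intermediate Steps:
$n = - \frac{59}{3}$ ($n = \frac{106 - 165}{3} = \frac{1}{3} \left(-59\right) = - \frac{59}{3} \approx -19.667$)
$n - 201 = - \frac{59}{3} - 201 = - \frac{662}{3}$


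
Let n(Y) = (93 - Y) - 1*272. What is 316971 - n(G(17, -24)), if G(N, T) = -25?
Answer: 317125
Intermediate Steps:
n(Y) = -179 - Y (n(Y) = (93 - Y) - 272 = -179 - Y)
316971 - n(G(17, -24)) = 316971 - (-179 - 1*(-25)) = 316971 - (-179 + 25) = 316971 - 1*(-154) = 316971 + 154 = 317125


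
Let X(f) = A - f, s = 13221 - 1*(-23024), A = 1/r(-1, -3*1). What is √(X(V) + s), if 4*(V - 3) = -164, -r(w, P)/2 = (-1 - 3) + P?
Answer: √7111482/14 ≈ 190.48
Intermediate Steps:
r(w, P) = 8 - 2*P (r(w, P) = -2*((-1 - 3) + P) = -2*(-4 + P) = 8 - 2*P)
A = 1/14 (A = 1/(8 - (-6)) = 1/(8 - 2*(-3)) = 1/(8 + 6) = 1/14 ≈ 0.071429)
s = 36245 (s = 13221 + 23024 = 36245)
V = -38 (V = 3 + (¼)*(-164) = 3 - 41 = -38)
X(f) = 1/14 - f
√(X(V) + s) = √((1/14 - 1*(-38)) + 36245) = √((1/14 + 38) + 36245) = √(533/14 + 36245) = √(507963/14) = √7111482/14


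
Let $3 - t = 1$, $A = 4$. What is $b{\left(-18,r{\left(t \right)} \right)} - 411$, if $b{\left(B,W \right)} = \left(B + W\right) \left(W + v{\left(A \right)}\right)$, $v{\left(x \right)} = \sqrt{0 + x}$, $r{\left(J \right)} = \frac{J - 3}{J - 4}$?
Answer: $- \frac{1819}{4} \approx -454.75$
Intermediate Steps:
$t = 2$ ($t = 3 - 1 = 2$)
$r{\left(J \right)} = \frac{-3 + J}{-4 + J}$
$v{\left(x \right)} = \sqrt{x}$
$b{\left(B,W \right)} = \left(2 + W\right) \left(B + W\right)$ ($b{\left(B,W \right)} = \left(B + W\right) \left(W + \sqrt{4}\right) = \left(B + W\right) \left(W + 2\right) = \left(B + W\right) \left(2 + W\right) = \left(2 + W\right) \left(B + W\right)$)
$b{\left(-18,r{\left(t \right)} \right)} - 411 = \left(\left(\frac{-3 + 2}{-4 + 2}\right)^{2} + 2 \left(-18\right) + 2 \frac{-3 + 2}{-4 + 2} - 18 \frac{-3 + 2}{-4 + 2}\right) - 411 = \left(\left(\frac{1}{-2} \left(-1\right)\right)^{2} - 36 + 2 \frac{1}{-2} \left(-1\right) - 18 \frac{1}{-2} \left(-1\right)\right) - 411 = \left(\left(\left(- \frac{1}{2}\right) \left(-1\right)\right)^{2} - 36 + 2 \left(\left(- \frac{1}{2}\right) \left(-1\right)\right) - 18 \left(\left(- \frac{1}{2}\right) \left(-1\right)\right)\right) - 411 = \left(\left(\frac{1}{2}\right)^{2} - 36 + 2 \cdot \frac{1}{2} - 9\right) - 411 = \left(\frac{1}{4} - 36 + 1 - 9\right) - 411 = - \frac{175}{4} - 411 = - \frac{1819}{4}$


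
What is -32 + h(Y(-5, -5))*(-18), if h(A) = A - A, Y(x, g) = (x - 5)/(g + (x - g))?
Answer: -32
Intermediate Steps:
Y(x, g) = (-5 + x)/x
h(A) = 0
-32 + h(Y(-5, -5))*(-18) = -32 + 0*(-18) = -32 + 0 = -32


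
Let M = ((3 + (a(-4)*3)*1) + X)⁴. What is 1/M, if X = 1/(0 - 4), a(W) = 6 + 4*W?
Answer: 256/141158161 ≈ 1.8136e-6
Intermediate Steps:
X = -¼ (X = 1/(-4) = -¼ ≈ -0.25000)
M = 141158161/256 (M = ((3 + ((6 + 4*(-4))*3)*1) - ¼)⁴ = ((3 + ((6 - 16)*3)*1) - ¼)⁴ = ((3 - 10*3*1) - ¼)⁴ = ((3 - 30*1) - ¼)⁴ = ((3 - 30) - ¼)⁴ = (-27 - ¼)⁴ = (-109/4)⁴ = 141158161/256 ≈ 5.5140e+5)
1/M = 1/(141158161/256) = 256/141158161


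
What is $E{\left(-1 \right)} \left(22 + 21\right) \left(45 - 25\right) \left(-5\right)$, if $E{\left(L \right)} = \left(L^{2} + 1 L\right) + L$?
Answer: $4300$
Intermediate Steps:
$E{\left(L \right)} = L^{2} + 2 L$ ($E{\left(L \right)} = \left(L^{2} + L\right) + L = \left(L + L^{2}\right) + L = L^{2} + 2 L$)
$E{\left(-1 \right)} \left(22 + 21\right) \left(45 - 25\right) \left(-5\right) = - (2 - 1) \left(22 + 21\right) \left(45 - 25\right) \left(-5\right) = \left(-1\right) 1 \cdot 43 \cdot 20 \left(-5\right) = - 860 \left(-5\right) = \left(-1\right) \left(-4300\right) = 4300$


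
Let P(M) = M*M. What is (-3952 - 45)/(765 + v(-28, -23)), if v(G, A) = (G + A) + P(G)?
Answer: -571/214 ≈ -2.6682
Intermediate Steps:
P(M) = M²
v(G, A) = A + G + G² (v(G, A) = (G + A) + G² = (A + G) + G² = A + G + G²)
(-3952 - 45)/(765 + v(-28, -23)) = (-3952 - 45)/(765 + (-23 - 28 + (-28)²)) = -3997/(765 + (-23 - 28 + 784)) = -3997/(765 + 733) = -3997/1498 = -3997*1/1498 = -571/214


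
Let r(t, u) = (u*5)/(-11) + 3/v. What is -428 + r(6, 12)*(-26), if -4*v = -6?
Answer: -3720/11 ≈ -338.18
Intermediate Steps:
v = 3/2 (v = -1/4*(-6) = 3/2 ≈ 1.5000)
r(t, u) = 2 - 5*u/11 (r(t, u) = (u*5)/(-11) + 3/(3/2) = (5*u)*(-1/11) + 3*(2/3) = -5*u/11 + 2 = 2 - 5*u/11)
-428 + r(6, 12)*(-26) = -428 + (2 - 5/11*12)*(-26) = -428 + (2 - 60/11)*(-26) = -428 - 38/11*(-26) = -428 + 988/11 = -3720/11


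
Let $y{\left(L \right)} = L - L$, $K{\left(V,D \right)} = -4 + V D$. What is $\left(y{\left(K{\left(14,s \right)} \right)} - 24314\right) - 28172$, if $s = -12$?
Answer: $-52486$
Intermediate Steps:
$K{\left(V,D \right)} = -4 + D V$
$y{\left(L \right)} = 0$
$\left(y{\left(K{\left(14,s \right)} \right)} - 24314\right) - 28172 = \left(0 - 24314\right) - 28172 = -24314 - 28172 = -52486$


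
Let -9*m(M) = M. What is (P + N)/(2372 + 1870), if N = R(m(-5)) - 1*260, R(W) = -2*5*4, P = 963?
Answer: 221/1414 ≈ 0.15629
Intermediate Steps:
m(M) = -M/9
R(W) = -40 (R(W) = -10*4 = -40)
N = -300 (N = -40 - 1*260 = -40 - 260 = -300)
(P + N)/(2372 + 1870) = (963 - 300)/(2372 + 1870) = 663/4242 = 663*(1/4242) = 221/1414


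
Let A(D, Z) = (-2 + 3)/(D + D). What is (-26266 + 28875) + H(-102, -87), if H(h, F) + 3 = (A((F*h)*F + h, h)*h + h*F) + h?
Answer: 172262921/15140 ≈ 11378.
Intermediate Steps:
A(D, Z) = 1/(2*D)
H(h, F) = -3 + h + F*h + h/(2*(h + h*F**2)) (H(h, F) = -3 + (((1/(2*((F*h)*F + h)))*h + h*F) + h) = -3 + (((1/(2*(h*F**2 + h)))*h + F*h) + h) = -3 + (((1/(2*(h + h*F**2)))*h + F*h) + h) = -3 + ((h/(2*(h + h*F**2)) + F*h) + h) = -3 + ((F*h + h/(2*(h + h*F**2))) + h) = -3 + (h + F*h + h/(2*(h + h*F**2))) = -3 + h + F*h + h/(2*(h + h*F**2)))
(-26266 + 28875) + H(-102, -87) = (-26266 + 28875) + (1/2 + (1 + (-87)**2)*(-3 - 102 - 87*(-102)))/(1 + (-87)**2) = 2609 + (1/2 + (1 + 7569)*(-3 - 102 + 8874))/(1 + 7569) = 2609 + (1/2 + 7570*8769)/7570 = 2609 + (1/2 + 66381330)/7570 = 2609 + (1/7570)*(132762661/2) = 2609 + 132762661/15140 = 172262921/15140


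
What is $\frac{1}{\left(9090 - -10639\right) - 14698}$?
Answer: $\frac{1}{5031} \approx 0.00019877$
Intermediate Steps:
$\frac{1}{\left(9090 - -10639\right) - 14698} = \frac{1}{\left(9090 + 10639\right) - 14698} = \frac{1}{19729 - 14698} = \frac{1}{5031}$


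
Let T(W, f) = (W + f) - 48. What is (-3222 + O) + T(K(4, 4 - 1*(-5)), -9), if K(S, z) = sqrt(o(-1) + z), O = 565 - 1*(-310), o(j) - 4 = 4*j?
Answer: -2401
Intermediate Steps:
o(j) = 4 + 4*j
O = 875 (O = 565 + 310 = 875)
K(S, z) = sqrt(z) (K(S, z) = sqrt((4 + 4*(-1)) + z) = sqrt((4 - 4) + z) = sqrt(0 + z) = sqrt(z))
T(W, f) = -48 + W + f
(-3222 + O) + T(K(4, 4 - 1*(-5)), -9) = (-3222 + 875) + (-48 + sqrt(4 - 1*(-5)) - 9) = -2347 + (-48 + sqrt(4 + 5) - 9) = -2347 + (-48 + sqrt(9) - 9) = -2347 + (-48 + 3 - 9) = -2347 - 54 = -2401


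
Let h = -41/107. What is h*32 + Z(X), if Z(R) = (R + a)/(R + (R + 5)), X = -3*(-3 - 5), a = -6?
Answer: -67610/5671 ≈ -11.922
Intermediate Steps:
h = -41/107 (h = -41*1/107 = -41/107 ≈ -0.38318)
X = 24 (X = -3*(-8) = 24)
Z(R) = (-6 + R)/(5 + 2*R) (Z(R) = (R - 6)/(R + (R + 5)) = (-6 + R)/(R + (5 + R)) = (-6 + R)/(5 + 2*R))
h*32 + Z(X) = -41/107*32 + (-6 + 24)/(5 + 2*24) = -1312/107 + 18/(5 + 48) = -1312/107 + 18/53 = -67610/5671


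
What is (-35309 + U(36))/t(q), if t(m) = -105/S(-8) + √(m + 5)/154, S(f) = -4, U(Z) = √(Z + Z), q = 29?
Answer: -87925765620/65367089 - 7392*√17/65367089 + 14941080*√2/65367089 + 21750344*√34/65367089 ≈ -1342.8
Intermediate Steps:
U(Z) = √2*√Z (U(Z) = √(2*Z) = √2*√Z)
t(m) = 105/4 + √(5 + m)/154 (t(m) = -105/(-4) + √(m + 5)/154 = -105*(-¼) + √(5 + m)*(1/154) = 105/4 + √(5 + m)/154)
(-35309 + U(36))/t(q) = (-35309 + √2*√36)/(105/4 + √(5 + 29)/154) = (-35309 + √2*6)/(105/4 + √34/154) = (-35309 + 6*√2)/(105/4 + √34/154)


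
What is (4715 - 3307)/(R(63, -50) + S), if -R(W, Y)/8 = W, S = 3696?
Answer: 176/399 ≈ 0.44110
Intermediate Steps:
R(W, Y) = -8*W
(4715 - 3307)/(R(63, -50) + S) = (4715 - 3307)/(-8*63 + 3696) = 1408/(-504 + 3696) = 1408/3192 = 1408*(1/3192) = 176/399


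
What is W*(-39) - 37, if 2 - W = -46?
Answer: -1909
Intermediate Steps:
W = 48 (W = 2 - 1*(-46) = 2 + 46 = 48)
W*(-39) - 37 = 48*(-39) - 37 = -1872 - 37 = -1909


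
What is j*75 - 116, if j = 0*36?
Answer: -116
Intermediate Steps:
j = 0
j*75 - 116 = 0*75 - 116 = 0 - 116 = -116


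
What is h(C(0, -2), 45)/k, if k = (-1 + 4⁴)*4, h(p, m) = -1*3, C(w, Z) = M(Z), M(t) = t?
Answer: -1/340 ≈ -0.0029412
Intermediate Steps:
C(w, Z) = Z
h(p, m) = -3
k = 1020 (k = (-1 + 256)*4 = 255*4 = 1020)
h(C(0, -2), 45)/k = -3/1020 = -3*1/1020 = -1/340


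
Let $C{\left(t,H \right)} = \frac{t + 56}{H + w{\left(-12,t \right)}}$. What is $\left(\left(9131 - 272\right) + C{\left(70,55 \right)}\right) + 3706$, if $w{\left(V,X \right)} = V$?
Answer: $\frac{540421}{43} \approx 12568.0$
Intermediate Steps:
$C{\left(t,H \right)} = \frac{56 + t}{-12 + H}$ ($C{\left(t,H \right)} = \frac{t + 56}{H - 12} = \frac{56 + t}{-12 + H}$)
$\left(\left(9131 - 272\right) + C{\left(70,55 \right)}\right) + 3706 = \left(\left(9131 - 272\right) + \frac{56 + 70}{-12 + 55}\right) + 3706 = \left(\left(9131 - 272\right) + \frac{1}{43} \cdot 126\right) + 3706 = \left(8859 + \frac{1}{43} \cdot 126\right) + 3706 = \left(8859 + \frac{126}{43}\right) + 3706 = \frac{381063}{43} + 3706 = \frac{540421}{43}$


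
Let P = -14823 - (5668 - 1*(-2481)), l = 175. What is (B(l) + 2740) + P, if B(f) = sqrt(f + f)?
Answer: -20232 + 5*sqrt(14) ≈ -20213.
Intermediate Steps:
P = -22972 (P = -14823 - (5668 + 2481) = -14823 - 1*8149 = -14823 - 8149 = -22972)
B(f) = sqrt(2)*sqrt(f) (B(f) = sqrt(2*f) = sqrt(2)*sqrt(f))
(B(l) + 2740) + P = (sqrt(2)*sqrt(175) + 2740) - 22972 = (sqrt(2)*(5*sqrt(7)) + 2740) - 22972 = (5*sqrt(14) + 2740) - 22972 = (2740 + 5*sqrt(14)) - 22972 = -20232 + 5*sqrt(14)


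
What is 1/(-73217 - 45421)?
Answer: -1/118638 ≈ -8.4290e-6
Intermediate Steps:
1/(-73217 - 45421) = 1/(-118638) = -1/118638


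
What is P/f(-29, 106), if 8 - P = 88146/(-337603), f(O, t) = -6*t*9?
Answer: -1394485/966219786 ≈ -0.0014432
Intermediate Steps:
f(O, t) = -54*t
P = 2788970/337603 (P = 8 - 88146/(-337603) = 8 - 88146*(-1)/337603 = 8 - 1*(-88146/337603) = 8 + 88146/337603 = 2788970/337603 ≈ 8.2611)
P/f(-29, 106) = 2788970/(337603*((-54*106))) = (2788970/337603)/(-5724) = (2788970/337603)*(-1/5724) = -1394485/966219786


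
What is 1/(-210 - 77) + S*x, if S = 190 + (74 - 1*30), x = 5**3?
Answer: 8394749/287 ≈ 29250.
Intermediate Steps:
x = 125
S = 234 (S = 190 + (74 - 30) = 190 + 44 = 234)
1/(-210 - 77) + S*x = 1/(-210 - 77) + 234*125 = 1/(-287) + 29250 = -1/287 + 29250 = 8394749/287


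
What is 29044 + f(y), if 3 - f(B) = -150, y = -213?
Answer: 29197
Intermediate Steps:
f(B) = 153 (f(B) = 3 - 1*(-150) = 3 + 150 = 153)
29044 + f(y) = 29044 + 153 = 29197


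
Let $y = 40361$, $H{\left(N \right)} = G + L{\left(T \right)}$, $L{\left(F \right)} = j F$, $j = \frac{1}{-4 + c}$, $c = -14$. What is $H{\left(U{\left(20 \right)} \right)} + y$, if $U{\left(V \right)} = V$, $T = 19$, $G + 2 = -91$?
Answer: $\frac{724805}{18} \approx 40267.0$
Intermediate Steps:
$G = -93$ ($G = -2 - 91 = -93$)
$j = - \frac{1}{18}$ ($j = \frac{1}{-4 - 14} = \frac{1}{-18} = - \frac{1}{18} \approx -0.055556$)
$L{\left(F \right)} = - \frac{F}{18}$
$H{\left(N \right)} = - \frac{1693}{18}$ ($H{\left(N \right)} = -93 - \frac{19}{18} = - \frac{1693}{18}$)
$H{\left(U{\left(20 \right)} \right)} + y = - \frac{1693}{18} + 40361 = \frac{724805}{18}$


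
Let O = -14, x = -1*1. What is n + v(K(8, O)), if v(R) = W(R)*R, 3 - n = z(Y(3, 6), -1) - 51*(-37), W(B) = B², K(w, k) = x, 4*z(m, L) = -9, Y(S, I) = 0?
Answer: -7531/4 ≈ -1882.8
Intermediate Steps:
x = -1
z(m, L) = -9/4 (z(m, L) = (¼)*(-9) = -9/4)
K(w, k) = -1
n = -7527/4 (n = 3 - (-9/4 - 51*(-37)) = 3 - (-9/4 + 1887) = 3 - 1*7539/4 = 3 - 7539/4 = -7527/4 ≈ -1881.8)
v(R) = R³ (v(R) = R²*R = R³)
n + v(K(8, O)) = -7527/4 + (-1)³ = -7527/4 - 1 = -7531/4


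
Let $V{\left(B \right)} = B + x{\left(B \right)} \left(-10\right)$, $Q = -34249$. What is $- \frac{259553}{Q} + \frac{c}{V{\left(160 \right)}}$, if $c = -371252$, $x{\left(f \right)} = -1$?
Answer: $- \frac{6335442869}{2911165} \approx -2176.3$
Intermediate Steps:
$V{\left(B \right)} = 10 + B$ ($V{\left(B \right)} = B - -10 = B + 10 = 10 + B$)
$- \frac{259553}{Q} + \frac{c}{V{\left(160 \right)}} = - \frac{259553}{-34249} - \frac{371252}{10 + 160} = \left(-259553\right) \left(- \frac{1}{34249}\right) - \frac{371252}{170} = \frac{259553}{34249} - \frac{185626}{85} = - \frac{6335442869}{2911165}$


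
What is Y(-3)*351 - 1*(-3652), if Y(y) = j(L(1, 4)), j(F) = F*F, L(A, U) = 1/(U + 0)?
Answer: 58783/16 ≈ 3673.9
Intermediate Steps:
L(A, U) = 1/U
j(F) = F²
Y(y) = 1/16 (Y(y) = (1/4)² = (¼)² = 1/16)
Y(-3)*351 - 1*(-3652) = (1/16)*351 - 1*(-3652) = 351/16 + 3652 = 58783/16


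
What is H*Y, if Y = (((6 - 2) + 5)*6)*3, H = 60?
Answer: 9720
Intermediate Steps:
Y = 162 (Y = ((4 + 5)*6)*3 = (9*6)*3 = 54*3 = 162)
H*Y = 60*162 = 9720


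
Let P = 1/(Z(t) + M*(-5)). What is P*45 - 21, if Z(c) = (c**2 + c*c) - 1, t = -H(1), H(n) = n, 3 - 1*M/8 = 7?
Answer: -3336/161 ≈ -20.720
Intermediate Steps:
M = -32 (M = 24 - 8*7 = 24 - 56 = -32)
t = -1 (t = -1*1 = -1)
Z(c) = -1 + 2*c**2 (Z(c) = (c**2 + c**2) - 1 = 2*c**2 - 1 = -1 + 2*c**2)
P = 1/161 (P = 1/((-1 + 2*(-1)**2) - 32*(-5)) = 1/((-1 + 2*1) + 160) = 1/((-1 + 2) + 160) = 1/(1 + 160) = 1/161 ≈ 0.0062112)
P*45 - 21 = (1/161)*45 - 21 = 45/161 - 21 = -3336/161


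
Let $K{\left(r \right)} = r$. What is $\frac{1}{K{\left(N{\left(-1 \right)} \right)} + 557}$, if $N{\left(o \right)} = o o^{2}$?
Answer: $\frac{1}{556} \approx 0.0017986$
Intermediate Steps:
$N{\left(o \right)} = o^{3}$
$\frac{1}{K{\left(N{\left(-1 \right)} \right)} + 557} = \frac{1}{\left(-1\right)^{3} + 557} = \frac{1}{-1 + 557} = \frac{1}{556}$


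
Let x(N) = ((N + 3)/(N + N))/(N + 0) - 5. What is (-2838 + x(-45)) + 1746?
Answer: -740482/675 ≈ -1097.0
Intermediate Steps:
x(N) = -5 + (3 + N)/(2*N²) (x(N) = ((3 + N)/((2*N)))/N - 5 = ((3 + N)*(1/(2*N)))/N - 5 = ((3 + N)/(2*N))/N - 5 = (3 + N)/(2*N²) - 5 = -5 + (3 + N)/(2*N²))
(-2838 + x(-45)) + 1746 = (-2838 + (½)*(3 - 45 - 10*(-45)²)/(-45)²) + 1746 = (-2838 + (½)*(1/2025)*(3 - 45 - 10*2025)) + 1746 = (-2838 + (½)*(1/2025)*(3 - 45 - 20250)) + 1746 = (-2838 + (½)*(1/2025)*(-20292)) + 1746 = (-2838 - 3382/675) + 1746 = -1919032/675 + 1746 = -740482/675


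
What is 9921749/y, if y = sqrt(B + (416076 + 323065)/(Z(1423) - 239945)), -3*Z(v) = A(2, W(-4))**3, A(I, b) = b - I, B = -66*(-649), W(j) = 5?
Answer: 9921749*sqrt(14592398556670)/790573115 ≈ 47941.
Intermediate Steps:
B = 42834
Z(v) = -9 (Z(v) = -(5 - 1*2)**3/3 = -(5 - 2)**3/3 = -1/3*3**3 = -1/3*27 = -9)
y = sqrt(14592398556670)/18458 (y = sqrt(42834 + (416076 + 323065)/(-9 - 239945)) = sqrt(42834 + 739141/(-239954)) = sqrt(42834 + 739141*(-1/239954)) = sqrt(42834 - 56857/18458) = sqrt(790573115/18458) = sqrt(14592398556670)/18458 ≈ 206.96)
9921749/y = 9921749/((sqrt(14592398556670)/18458)) = 9921749*(sqrt(14592398556670)/790573115) = 9921749*sqrt(14592398556670)/790573115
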